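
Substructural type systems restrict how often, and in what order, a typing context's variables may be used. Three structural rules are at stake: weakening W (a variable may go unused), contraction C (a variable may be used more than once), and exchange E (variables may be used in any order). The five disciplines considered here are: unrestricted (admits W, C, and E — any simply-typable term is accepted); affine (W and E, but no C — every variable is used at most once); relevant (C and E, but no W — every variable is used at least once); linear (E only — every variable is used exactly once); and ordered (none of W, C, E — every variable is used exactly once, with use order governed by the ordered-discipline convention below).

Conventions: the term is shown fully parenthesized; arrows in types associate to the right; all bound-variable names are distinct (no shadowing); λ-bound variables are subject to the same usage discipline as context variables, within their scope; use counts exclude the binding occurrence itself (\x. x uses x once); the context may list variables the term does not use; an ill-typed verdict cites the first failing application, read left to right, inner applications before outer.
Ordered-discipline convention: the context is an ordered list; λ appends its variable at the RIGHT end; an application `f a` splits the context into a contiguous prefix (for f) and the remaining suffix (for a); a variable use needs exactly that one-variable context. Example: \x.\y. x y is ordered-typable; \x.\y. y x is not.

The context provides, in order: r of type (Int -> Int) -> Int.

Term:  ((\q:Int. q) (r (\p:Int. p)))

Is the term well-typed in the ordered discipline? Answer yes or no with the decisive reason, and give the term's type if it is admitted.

yes — one use each (r, q, p); ordered split holds; term : Int
usage: r=1; q [bound]=1; p [bound]=1
use order (left to right): q, r, p
typing: well-typed at Int
all disciplines: ordered ✓ · linear ✓ · affine ✓ · relevant ✓ · unrestricted ✓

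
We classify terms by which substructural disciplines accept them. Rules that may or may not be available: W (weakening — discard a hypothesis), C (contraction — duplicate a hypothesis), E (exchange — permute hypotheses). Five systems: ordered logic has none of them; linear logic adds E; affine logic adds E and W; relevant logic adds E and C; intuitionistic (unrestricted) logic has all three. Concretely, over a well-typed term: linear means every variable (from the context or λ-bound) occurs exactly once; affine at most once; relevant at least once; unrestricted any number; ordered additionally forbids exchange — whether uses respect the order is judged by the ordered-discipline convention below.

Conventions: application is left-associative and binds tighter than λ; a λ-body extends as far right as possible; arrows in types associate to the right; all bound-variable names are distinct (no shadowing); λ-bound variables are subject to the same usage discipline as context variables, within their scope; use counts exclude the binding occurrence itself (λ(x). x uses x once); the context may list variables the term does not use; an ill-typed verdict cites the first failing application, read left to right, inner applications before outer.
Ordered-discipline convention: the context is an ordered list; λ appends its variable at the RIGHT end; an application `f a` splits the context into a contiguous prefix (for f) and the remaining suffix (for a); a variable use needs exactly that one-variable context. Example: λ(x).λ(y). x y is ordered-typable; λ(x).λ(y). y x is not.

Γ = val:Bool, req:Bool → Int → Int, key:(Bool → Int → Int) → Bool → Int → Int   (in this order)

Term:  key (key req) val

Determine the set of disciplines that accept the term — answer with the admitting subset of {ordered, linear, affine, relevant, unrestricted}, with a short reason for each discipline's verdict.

admitted by: relevant, unrestricted
variable uses: val=1, req=1, key=2
use order (left to right): key, key, req, val
typing: well-typed — term : Int → Int
ordered: ✗ — uses contraction: key ×2
linear: ✗ — uses contraction: key ×2
affine: ✗ — uses contraction: key ×2
relevant: ✓ — val, req, key: all used, weakening unneeded
unrestricted: ✓ — well-typed at Int → Int; no restrictions here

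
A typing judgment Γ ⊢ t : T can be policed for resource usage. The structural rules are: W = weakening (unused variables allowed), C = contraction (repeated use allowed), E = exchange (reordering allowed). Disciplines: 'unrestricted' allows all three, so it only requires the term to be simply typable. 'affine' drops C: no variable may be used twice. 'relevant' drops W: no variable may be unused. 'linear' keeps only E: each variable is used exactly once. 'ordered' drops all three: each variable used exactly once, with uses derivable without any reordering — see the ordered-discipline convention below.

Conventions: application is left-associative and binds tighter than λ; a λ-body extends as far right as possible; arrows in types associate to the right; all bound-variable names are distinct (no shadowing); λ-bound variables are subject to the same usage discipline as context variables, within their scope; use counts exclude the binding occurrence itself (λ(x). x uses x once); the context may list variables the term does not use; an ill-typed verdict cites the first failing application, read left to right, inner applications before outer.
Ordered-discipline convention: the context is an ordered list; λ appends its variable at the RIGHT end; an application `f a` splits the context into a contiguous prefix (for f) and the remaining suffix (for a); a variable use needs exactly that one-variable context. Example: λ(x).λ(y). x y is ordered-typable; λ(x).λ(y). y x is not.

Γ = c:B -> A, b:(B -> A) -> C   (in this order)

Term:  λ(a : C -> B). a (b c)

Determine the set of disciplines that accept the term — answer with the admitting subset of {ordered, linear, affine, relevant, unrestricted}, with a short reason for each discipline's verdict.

admitting disciplines: linear, affine, relevant, unrestricted
use counts: c: 1, b: 1, a (bound): 1
left-to-right use order: a, b, c
typing: ✓ — (C -> B) -> B
ordered: ✗, no ordered split (uses run a, b, c)
linear: ✓, each of c, b, a used exactly once
affine: ✓, at most one use each (c, b, a)
relevant: ✓, none of c, b, a goes unused
unrestricted: ✓, typability at (C -> B) -> B is all that's needed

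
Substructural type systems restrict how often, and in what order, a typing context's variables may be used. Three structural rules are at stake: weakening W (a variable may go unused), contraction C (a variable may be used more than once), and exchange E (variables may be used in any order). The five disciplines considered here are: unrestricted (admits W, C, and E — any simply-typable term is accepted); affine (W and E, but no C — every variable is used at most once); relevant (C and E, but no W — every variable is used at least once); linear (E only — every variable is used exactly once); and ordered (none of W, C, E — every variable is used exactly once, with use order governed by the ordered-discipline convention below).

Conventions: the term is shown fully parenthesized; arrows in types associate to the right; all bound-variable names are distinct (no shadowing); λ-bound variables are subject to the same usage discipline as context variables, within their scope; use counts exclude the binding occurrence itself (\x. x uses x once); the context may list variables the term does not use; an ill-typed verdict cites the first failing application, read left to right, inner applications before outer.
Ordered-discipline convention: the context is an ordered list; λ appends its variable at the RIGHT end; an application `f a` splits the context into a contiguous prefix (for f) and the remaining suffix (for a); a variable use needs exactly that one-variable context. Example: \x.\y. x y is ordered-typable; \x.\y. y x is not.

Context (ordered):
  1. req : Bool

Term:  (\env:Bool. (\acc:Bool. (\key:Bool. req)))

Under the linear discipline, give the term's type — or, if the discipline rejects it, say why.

not well-typed under linear — env, acc, key never used (weakening)
use counts: req: 1; env [bound]: 0; acc [bound]: 0; key [bound]: 0
left-to-right use order: req
typing: the term checks, with type Bool → Bool → Bool → Bool
per-discipline verdicts: ordered ✗; linear ✗; affine ✓; relevant ✗; unrestricted ✓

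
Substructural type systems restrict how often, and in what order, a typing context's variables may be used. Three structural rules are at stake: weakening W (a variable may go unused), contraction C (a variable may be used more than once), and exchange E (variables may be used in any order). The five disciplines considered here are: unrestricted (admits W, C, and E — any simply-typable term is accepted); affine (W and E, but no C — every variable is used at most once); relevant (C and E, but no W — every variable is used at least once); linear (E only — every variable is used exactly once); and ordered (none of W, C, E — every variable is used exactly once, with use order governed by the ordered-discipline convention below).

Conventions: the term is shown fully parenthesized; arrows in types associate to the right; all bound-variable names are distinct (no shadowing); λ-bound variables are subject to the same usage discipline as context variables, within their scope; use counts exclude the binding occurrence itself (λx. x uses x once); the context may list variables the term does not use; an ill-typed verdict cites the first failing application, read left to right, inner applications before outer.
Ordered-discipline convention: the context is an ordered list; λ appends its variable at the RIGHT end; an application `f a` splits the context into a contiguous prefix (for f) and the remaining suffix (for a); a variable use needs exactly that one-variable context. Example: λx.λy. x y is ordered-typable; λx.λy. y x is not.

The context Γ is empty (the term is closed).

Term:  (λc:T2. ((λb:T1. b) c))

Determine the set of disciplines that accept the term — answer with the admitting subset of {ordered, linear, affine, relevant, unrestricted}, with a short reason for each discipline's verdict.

admitted by: none
usage: c [bound]: 1×; b [bound]: 1×
order of uses: b, c
typing: ill-typed: an application expects T1 but receives T2
ordered: ✗, not simply typable
linear: ✗, fails simple typing
affine: ✗, a type mismatch blocks all five
relevant: ✗, the type mismatch rejects it
unrestricted: ✗, not simply typable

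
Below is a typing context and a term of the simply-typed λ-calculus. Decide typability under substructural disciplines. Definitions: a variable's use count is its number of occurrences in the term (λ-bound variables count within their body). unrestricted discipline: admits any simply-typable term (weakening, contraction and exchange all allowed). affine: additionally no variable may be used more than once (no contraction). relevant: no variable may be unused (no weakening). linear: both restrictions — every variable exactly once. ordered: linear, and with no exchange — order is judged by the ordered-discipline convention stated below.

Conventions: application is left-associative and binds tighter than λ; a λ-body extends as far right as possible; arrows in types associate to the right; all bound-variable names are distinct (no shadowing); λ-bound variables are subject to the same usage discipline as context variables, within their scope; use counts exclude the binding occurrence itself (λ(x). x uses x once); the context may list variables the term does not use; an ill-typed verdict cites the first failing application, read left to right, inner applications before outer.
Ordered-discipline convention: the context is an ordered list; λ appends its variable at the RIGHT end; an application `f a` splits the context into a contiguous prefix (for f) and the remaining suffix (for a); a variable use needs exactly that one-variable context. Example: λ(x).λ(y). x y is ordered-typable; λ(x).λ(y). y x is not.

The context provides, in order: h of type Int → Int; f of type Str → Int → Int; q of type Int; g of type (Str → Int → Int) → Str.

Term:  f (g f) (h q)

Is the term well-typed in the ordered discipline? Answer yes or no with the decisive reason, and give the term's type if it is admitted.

no — repeated use of f ×2
use counts: h ×1; f ×2; q ×1; g ×1
order of uses: f, g, f, h, q
typing: ✓ — Int
all disciplines: ordered ✗ · linear ✗ · affine ✗ · relevant ✓ · unrestricted ✓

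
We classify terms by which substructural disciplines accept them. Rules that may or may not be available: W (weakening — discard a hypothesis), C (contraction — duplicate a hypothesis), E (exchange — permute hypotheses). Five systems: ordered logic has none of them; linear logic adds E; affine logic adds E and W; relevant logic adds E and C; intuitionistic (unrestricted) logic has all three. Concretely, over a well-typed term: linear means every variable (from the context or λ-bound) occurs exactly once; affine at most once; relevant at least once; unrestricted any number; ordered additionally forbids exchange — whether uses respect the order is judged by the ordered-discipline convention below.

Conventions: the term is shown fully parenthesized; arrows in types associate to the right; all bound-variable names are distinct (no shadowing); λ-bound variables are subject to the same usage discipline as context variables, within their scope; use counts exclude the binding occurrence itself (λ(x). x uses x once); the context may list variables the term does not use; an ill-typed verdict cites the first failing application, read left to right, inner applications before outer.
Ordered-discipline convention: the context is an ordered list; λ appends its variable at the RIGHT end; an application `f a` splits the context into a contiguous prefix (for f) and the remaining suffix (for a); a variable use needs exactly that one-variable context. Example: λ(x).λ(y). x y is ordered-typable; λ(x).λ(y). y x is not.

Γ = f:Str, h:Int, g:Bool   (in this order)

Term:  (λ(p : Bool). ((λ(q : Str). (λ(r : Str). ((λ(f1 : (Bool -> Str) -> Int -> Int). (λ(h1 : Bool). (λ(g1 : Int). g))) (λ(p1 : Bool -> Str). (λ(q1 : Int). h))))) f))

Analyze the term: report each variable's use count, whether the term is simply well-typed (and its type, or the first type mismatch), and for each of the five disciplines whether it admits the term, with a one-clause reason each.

variable uses: f=1, h=1, g=1, p [bound]=0, q [bound]=0, r [bound]=0, f1 [bound]=0, h1 [bound]=0, g1 [bound]=0, p1 [bound]=0, q1 [bound]=0
order of uses: g, h, f
typing: well-typed — term : Bool -> Str -> Bool -> Int -> Bool
ordered ✗ (needs weakening: p, q, r, f1, h1, g1, p1, q1 unused)
linear ✗ (needs weakening: p, q, r, f1, h1, g1, p1, q1 unused)
affine ✓ (no duplicate uses among f, h, g, p, q, r, f1, h1, g1, p1, q1)
relevant ✗ (needs weakening: p, q, r, f1, h1, g1, p1, q1 unused)
unrestricted ✓ (well-typed at Bool -> Str -> Bool -> Int -> Bool; no restrictions here)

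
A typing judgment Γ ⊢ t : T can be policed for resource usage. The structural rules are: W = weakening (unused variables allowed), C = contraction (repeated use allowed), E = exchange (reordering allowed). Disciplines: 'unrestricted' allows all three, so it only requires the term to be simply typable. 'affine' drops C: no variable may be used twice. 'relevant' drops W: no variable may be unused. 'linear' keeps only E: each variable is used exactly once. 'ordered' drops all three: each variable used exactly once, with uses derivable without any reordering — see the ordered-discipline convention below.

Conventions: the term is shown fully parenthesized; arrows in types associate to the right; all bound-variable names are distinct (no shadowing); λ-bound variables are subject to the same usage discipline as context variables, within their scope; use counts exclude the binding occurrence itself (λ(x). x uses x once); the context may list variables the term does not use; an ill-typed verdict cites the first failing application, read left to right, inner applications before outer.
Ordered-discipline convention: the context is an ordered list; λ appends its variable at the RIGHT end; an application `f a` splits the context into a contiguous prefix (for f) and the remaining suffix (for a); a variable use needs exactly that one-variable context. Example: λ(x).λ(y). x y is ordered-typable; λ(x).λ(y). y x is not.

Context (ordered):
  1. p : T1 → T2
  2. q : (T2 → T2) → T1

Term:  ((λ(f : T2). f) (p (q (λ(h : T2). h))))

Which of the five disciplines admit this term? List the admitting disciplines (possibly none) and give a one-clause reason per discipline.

admitted by: ordered, linear, affine, relevant, unrestricted
counts: p: 1, q: 1, f (bound): 1, h (bound): 1
use order (left to right): f, p, q, h
typing: well-typed at T2
ordered: ✓ — p, q, f, h: once each, no exchange needed
linear: ✓ — p, q, f, h: one use apiece
affine: ✓ — p, q, f, h: no repeats, contraction unneeded
relevant: ✓ — every one of p, q, f, h appears
unrestricted: ✓ — typability at T2 is all that's needed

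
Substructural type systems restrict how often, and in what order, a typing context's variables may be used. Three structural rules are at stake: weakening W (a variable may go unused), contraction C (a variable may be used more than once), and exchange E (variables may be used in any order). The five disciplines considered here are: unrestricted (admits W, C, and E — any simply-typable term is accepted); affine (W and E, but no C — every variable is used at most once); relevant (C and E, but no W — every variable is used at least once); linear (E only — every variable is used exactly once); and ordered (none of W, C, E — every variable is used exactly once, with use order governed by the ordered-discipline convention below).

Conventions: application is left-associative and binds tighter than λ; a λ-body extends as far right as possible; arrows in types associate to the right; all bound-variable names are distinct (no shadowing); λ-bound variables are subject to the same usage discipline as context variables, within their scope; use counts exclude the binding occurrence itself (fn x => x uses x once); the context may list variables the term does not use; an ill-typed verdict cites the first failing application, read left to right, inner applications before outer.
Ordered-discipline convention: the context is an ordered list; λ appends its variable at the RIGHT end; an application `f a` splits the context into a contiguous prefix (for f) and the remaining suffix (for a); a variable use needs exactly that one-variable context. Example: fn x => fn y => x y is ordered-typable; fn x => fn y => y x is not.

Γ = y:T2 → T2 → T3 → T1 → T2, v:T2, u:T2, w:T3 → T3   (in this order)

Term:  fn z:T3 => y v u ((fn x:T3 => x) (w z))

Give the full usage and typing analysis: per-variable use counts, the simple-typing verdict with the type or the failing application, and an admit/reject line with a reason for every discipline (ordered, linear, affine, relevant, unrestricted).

counts: y: 1×, v: 1×, u: 1×, w: 1×, z (bound): 1×, x (bound): 1×
use order (left to right): y, v, u, x, w, z
typing: ✓ — T3 → T1 → T2
ordered ✓ (y, v, u, w, z, x: once each, no exchange needed)
linear ✓ (y, v, u, w, z, x: one use apiece)
affine ✓ (y, v, u, w, z, x: no repeats, contraction unneeded)
relevant ✓ (at least one use each (y, v, u, w, z, x))
unrestricted ✓ (type-checks (T3 → T1 → T2) and nothing is barred)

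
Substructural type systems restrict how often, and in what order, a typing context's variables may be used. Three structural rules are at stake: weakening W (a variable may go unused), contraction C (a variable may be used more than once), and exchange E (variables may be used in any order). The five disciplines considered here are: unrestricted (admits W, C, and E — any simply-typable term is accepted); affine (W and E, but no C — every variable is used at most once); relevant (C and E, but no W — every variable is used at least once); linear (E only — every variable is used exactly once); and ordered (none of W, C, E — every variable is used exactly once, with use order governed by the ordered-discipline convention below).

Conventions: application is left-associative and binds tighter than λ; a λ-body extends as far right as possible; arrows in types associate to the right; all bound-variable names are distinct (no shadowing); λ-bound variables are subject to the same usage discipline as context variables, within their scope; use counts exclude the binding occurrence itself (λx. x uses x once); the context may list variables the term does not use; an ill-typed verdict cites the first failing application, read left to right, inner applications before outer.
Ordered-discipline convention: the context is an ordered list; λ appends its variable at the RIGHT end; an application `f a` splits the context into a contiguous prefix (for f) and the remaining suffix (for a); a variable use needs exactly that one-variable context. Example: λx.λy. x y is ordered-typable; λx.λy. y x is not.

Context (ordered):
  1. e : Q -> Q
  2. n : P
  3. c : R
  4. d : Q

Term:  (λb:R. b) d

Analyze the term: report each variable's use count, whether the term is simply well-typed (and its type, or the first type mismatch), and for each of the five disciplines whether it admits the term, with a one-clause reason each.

counts: e: 0, n: 0, c: 0, d: 1, b [bound]: 1
left-to-right use order: b, d
typing: ill-typed: argument of type Q where R is required
ordered: ✗ — fails simple typing
linear: ✗ — a type mismatch blocks all five
affine: ✗ — the type mismatch rejects it
relevant: ✗ — not simply typable
unrestricted: ✗ — fails simple typing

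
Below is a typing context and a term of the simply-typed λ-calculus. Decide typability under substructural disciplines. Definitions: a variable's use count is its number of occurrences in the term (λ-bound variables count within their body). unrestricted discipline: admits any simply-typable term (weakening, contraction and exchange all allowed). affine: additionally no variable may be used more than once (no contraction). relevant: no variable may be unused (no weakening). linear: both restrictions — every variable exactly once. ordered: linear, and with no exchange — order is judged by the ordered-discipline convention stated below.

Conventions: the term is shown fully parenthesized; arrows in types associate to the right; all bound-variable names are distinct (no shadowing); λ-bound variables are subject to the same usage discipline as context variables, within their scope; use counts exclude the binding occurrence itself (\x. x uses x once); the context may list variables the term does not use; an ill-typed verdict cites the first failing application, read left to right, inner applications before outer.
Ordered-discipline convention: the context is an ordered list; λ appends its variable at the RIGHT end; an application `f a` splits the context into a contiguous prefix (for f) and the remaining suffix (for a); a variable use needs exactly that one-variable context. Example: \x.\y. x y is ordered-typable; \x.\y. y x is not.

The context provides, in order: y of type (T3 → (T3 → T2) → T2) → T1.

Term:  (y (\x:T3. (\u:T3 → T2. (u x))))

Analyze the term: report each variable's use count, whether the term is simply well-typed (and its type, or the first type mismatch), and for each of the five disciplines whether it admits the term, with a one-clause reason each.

variable uses: y: 1; x (λ-bound): 1; u (λ-bound): 1
left-to-right use order: y, u, x
typing: ✓ — T1
ordered: ✗ — no contiguous prefix/suffix split fits y, u, x
linear: ✓ — y, x, u: one use apiece
affine: ✓ — no duplicate uses among y, x, u
relevant: ✓ — y, x, u: all used, weakening unneeded
unrestricted: ✓ — type-checks (T1) and nothing is barred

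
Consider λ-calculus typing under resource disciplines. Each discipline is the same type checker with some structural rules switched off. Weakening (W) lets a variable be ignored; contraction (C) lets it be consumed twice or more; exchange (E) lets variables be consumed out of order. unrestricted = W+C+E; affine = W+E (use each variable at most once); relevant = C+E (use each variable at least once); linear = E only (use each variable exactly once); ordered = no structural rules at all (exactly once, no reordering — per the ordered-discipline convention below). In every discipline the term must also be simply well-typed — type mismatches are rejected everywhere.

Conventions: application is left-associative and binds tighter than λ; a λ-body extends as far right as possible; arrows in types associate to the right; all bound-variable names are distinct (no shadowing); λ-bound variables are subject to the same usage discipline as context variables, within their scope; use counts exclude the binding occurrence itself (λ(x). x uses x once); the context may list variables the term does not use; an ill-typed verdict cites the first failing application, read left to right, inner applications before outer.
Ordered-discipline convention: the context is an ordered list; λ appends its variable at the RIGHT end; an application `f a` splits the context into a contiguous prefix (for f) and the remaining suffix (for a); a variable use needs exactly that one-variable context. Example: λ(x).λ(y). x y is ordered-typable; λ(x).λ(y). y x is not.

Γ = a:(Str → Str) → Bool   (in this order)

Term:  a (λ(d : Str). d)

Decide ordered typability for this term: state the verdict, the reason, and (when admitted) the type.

yes — a, d: once each, no exchange needed; term : Bool
usage: a ×1, d (λ-bound) ×1
order of uses: a, d
typing: well-typed — term : Bool
all disciplines: ordered ✓, linear ✓, affine ✓, relevant ✓, unrestricted ✓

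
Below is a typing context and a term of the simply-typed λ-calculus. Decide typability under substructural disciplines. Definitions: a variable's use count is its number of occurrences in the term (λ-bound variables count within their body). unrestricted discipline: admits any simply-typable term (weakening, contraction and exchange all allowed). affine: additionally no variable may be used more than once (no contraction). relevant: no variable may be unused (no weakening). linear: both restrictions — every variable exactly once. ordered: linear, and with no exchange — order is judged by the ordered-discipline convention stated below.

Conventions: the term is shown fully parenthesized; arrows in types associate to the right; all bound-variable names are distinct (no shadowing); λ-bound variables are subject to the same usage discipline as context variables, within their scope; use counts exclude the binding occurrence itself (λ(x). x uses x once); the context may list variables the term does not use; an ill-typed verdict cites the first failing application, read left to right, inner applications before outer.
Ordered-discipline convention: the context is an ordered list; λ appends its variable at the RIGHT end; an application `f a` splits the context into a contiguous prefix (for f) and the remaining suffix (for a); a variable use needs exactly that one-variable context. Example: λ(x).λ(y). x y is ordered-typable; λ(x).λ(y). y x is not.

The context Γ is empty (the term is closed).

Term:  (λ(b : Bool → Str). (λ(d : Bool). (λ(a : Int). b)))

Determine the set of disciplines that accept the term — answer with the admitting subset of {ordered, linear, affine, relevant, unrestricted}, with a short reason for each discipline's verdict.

admitted in: affine, unrestricted
variable uses: b (bound)=1, d (bound)=0, a (bound)=0
use order (left to right): b
typing: well-typed — term : (Bool → Str) → Bool → Int → Bool → Str
ordered ✗ (d, a never used (weakening))
linear ✗ (d, a never used (weakening))
affine ✓ (none of b, d, a used more than once)
relevant ✗ (d, a never used (weakening))
unrestricted ✓ (simply typable at (Bool → Str) → Bool → Int → Bool → Str; W, C, E all held)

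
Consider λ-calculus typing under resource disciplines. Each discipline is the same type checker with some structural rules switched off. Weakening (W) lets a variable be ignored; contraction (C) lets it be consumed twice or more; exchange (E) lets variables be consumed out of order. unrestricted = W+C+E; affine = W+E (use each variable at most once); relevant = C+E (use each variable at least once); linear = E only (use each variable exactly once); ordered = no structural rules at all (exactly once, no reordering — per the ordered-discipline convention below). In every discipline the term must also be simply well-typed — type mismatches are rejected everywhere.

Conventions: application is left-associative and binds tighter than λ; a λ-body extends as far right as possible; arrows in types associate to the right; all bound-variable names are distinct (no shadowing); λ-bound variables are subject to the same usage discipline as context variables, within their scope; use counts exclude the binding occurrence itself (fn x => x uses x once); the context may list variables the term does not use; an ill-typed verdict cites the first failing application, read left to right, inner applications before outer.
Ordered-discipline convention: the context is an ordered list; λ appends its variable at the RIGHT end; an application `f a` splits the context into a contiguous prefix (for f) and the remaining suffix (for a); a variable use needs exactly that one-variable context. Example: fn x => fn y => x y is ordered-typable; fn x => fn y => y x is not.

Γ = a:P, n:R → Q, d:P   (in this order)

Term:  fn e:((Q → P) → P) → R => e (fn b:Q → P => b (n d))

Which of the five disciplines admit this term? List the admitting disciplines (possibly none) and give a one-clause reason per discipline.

admitted by: none
variable uses: a: 0×, n: 1×, d: 1×, e (bound): 1×, b (bound): 1×
order of uses: e, b, n, d
typing: ill-typed: an application expects R but receives P
ordered ✗ (not simply typable)
linear ✗ (fails simple typing)
affine ✗ (a type mismatch blocks all five)
relevant ✗ (the type mismatch rejects it)
unrestricted ✗ (not simply typable)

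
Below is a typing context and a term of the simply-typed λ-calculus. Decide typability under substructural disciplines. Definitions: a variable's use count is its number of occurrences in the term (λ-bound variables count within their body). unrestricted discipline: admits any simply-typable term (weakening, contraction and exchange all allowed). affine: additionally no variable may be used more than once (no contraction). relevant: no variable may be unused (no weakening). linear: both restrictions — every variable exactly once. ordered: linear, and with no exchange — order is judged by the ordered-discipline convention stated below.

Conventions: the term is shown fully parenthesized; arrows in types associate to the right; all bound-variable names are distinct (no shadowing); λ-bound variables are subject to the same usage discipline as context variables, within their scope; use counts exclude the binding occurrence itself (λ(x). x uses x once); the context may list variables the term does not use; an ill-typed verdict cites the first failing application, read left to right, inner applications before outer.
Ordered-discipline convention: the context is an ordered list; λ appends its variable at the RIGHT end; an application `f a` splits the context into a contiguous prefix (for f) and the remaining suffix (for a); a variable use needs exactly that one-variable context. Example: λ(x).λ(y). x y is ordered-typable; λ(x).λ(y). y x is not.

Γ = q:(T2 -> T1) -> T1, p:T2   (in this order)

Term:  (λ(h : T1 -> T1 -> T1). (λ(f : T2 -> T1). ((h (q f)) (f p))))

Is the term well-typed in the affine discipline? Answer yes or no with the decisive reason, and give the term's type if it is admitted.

no — needs contraction — f ×2
use counts: q ×1, p ×1, h (bound) ×1, f (bound) ×2
order of uses: h, q, f, f, p
typing: well-typed at (T1 -> T1 -> T1) -> (T2 -> T1) -> T1
summary: ordered ✗ | linear ✗ | affine ✗ | relevant ✓ | unrestricted ✓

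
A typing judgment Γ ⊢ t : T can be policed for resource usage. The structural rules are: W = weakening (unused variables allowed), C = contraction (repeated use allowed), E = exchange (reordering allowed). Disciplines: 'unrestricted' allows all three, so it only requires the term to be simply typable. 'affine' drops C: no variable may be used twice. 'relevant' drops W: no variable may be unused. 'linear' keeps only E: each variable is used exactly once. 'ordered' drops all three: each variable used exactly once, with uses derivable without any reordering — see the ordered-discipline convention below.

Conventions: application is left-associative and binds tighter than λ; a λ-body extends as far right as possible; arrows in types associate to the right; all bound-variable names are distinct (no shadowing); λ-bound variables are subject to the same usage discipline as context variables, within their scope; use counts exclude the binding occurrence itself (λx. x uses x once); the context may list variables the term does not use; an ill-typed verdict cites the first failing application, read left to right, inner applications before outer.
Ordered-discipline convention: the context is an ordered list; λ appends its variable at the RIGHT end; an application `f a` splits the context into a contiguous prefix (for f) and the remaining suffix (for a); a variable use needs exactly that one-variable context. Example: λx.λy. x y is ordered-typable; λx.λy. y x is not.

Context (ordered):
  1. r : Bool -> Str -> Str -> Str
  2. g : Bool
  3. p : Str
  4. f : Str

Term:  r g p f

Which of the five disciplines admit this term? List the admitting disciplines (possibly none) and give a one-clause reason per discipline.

admitting disciplines: ordered, linear, affine, relevant, unrestricted
usage: r=1, g=1, p=1, f=1
left-to-right use order: r, g, p, f
typing: well-typed — term : Str
ordered: ✓, r, g, p, f: once each, no exchange needed
linear: ✓, single use per variable (r, g, p, f)
affine: ✓, at most one use each (r, g, p, f)
relevant: ✓, at least one use each (r, g, p, f)
unrestricted: ✓, well-typed at Str; no restrictions here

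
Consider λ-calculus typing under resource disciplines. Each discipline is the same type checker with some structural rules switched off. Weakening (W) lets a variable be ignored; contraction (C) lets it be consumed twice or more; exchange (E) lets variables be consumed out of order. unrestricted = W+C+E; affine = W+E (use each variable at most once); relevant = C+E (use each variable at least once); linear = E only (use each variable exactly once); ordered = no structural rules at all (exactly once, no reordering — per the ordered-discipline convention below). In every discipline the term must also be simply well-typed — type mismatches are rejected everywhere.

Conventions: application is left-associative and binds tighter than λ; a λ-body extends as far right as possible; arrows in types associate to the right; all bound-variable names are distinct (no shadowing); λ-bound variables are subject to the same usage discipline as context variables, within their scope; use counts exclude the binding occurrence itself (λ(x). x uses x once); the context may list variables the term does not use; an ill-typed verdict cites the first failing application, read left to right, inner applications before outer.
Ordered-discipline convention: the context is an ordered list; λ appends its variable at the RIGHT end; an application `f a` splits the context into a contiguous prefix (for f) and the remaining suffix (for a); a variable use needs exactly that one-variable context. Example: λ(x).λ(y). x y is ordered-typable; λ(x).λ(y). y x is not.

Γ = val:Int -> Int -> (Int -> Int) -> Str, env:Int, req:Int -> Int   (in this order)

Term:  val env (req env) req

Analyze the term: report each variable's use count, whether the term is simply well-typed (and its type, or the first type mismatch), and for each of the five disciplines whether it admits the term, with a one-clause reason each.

use counts: val=1; env=2; req=2
use order (left to right): val, env, req, env, req
typing: well-typed — term : Str
ordered ✗ (env ×2, req ×2 used more than once (contraction))
linear ✗ (env ×2, req ×2 used more than once (contraction))
affine ✗ (env ×2, req ×2 used more than once (contraction))
relevant ✓ (at least one use each (val, env, req))
unrestricted ✓ (type-checks (Str) and nothing is barred)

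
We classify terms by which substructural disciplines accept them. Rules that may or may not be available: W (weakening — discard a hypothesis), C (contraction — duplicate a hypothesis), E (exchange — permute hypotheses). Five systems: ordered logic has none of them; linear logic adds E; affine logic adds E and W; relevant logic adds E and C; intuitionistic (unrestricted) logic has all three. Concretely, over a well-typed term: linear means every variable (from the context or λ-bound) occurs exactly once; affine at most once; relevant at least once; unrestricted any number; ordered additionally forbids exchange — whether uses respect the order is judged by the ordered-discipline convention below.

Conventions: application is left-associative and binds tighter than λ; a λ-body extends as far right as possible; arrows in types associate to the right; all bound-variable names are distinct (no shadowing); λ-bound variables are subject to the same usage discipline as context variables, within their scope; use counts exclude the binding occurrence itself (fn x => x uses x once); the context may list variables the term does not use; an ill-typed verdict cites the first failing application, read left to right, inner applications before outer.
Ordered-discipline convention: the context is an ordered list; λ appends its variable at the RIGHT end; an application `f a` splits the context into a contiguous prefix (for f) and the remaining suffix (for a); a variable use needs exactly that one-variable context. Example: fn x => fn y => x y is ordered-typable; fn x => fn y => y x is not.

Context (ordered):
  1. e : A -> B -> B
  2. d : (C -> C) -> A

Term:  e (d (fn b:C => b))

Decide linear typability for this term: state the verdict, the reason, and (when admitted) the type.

yes — each of e, d, b used exactly once; term : B -> B
counts: e: 1×; d: 1×; b (bound): 1×
uses in reading order: e, d, b
typing: well-typed at B -> B
all disciplines: ordered ✓, linear ✓, affine ✓, relevant ✓, unrestricted ✓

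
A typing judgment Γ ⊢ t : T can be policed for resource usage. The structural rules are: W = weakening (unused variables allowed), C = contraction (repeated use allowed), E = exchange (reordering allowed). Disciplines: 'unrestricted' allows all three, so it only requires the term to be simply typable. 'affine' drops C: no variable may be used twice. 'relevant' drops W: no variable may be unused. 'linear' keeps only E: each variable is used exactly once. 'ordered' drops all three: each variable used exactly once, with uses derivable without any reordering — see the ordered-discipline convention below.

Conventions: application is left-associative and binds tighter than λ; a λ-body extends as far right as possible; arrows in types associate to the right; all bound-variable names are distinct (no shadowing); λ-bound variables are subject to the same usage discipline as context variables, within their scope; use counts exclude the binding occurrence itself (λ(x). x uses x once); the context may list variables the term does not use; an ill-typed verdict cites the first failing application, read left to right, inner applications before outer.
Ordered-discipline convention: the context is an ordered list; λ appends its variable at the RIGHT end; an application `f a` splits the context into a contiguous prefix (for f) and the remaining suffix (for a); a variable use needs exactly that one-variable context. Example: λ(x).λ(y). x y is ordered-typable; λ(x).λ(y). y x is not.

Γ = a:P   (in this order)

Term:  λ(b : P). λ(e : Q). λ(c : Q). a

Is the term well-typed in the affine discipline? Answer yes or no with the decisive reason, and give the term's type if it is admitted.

yes — no duplicate uses among a, b, e, c; term : P → Q → Q → P
use counts: a ×1; b [bound] ×0; e [bound] ×0; c [bound] ×0
use order (left to right): a
typing: ✓ — P → Q → Q → P
summary: ordered ✗ | linear ✗ | affine ✓ | relevant ✗ | unrestricted ✓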